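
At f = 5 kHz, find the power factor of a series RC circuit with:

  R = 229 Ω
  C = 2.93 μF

Step 1 — Angular frequency: ω = 2π·f = 2π·5000 = 3.142e+04 rad/s.
Step 2 — Component impedances:
  R: Z = R = 229 Ω
  C: Z = 1/(jωC) = -j/(ω·C) = 0 - j10.86 Ω
Step 3 — Series combination: Z_total = R + C = 229 - j10.86 Ω = 229.3∠-2.7° Ω.
Step 4 — Power factor: PF = cos(φ) = Re(Z)/|Z| = 229/229.26 = 0.9989.
Step 5 — Type: Im(Z) = -10.86 ⇒ leading (phase φ = -2.7°).

PF = 0.9989 (leading, φ = -2.7°)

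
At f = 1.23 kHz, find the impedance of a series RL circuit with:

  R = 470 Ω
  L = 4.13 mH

Step 1 — Angular frequency: ω = 2π·f = 2π·1230 = 7728 rad/s.
Step 2 — Component impedances:
  R: Z = R = 470 Ω
  L: Z = jωL = j·7728·0.00413 = 0 + j31.92 Ω
Step 3 — Series combination: Z_total = R + L = 470 + j31.92 Ω = 471.1∠3.9° Ω.

Z = 470 + j31.92 Ω = 471.1∠3.9° Ω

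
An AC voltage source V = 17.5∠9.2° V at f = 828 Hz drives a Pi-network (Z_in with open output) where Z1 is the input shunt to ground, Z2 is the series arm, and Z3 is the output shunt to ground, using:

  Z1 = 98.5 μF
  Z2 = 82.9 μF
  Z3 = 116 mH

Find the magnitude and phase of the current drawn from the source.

Step 1 — Angular frequency: ω = 2π·f = 2π·828 = 5202 rad/s.
Step 2 — Component impedances:
  Z1: Z = 1/(jωC) = -j/(ω·C) = 0 - j1.951 Ω
  Z2: Z = 1/(jωC) = -j/(ω·C) = 0 - j2.319 Ω
  Z3: Z = jωL = j·5202·0.116 = 0 + j603.5 Ω
Step 3 — With open output, the series arm Z2 and the output shunt Z3 appear in series to ground: Z2 + Z3 = 0 + j601.2 Ω.
Step 4 — Parallel with input shunt Z1: Z_in = Z1 || (Z2 + Z3) = 0 - j1.958 Ω = 1.958∠-90.0° Ω.
Step 5 — Source phasor: V = 17.5∠9.2° V = 17.27 + j2.798 V.
Step 6 — Ohm's law: I = V / Z_total = (17.27 + j2.798) / (0 - j1.958) = -1.429 + j8.824 A.
Step 7 — Convert to polar: |I| = 8.939 A, ∠I = 99.2°.

I = 8.939∠99.2° A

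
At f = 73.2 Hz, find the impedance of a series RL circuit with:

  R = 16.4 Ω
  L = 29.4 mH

Step 1 — Angular frequency: ω = 2π·f = 2π·73.2 = 459.9 rad/s.
Step 2 — Component impedances:
  R: Z = R = 16.4 Ω
  L: Z = jωL = j·459.9·0.0294 = 0 + j13.52 Ω
Step 3 — Series combination: Z_total = R + L = 16.4 + j13.52 Ω = 21.26∠39.5° Ω.

Z = 16.4 + j13.52 Ω = 21.26∠39.5° Ω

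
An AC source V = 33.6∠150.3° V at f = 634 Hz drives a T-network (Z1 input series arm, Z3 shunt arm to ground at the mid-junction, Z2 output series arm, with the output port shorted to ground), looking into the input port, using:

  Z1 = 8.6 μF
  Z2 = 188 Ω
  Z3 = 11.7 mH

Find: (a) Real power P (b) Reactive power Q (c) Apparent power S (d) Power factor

Step 1 — Angular frequency: ω = 2π·f = 2π·634 = 3984 rad/s.
Step 2 — Component impedances:
  Z1: Z = 1/(jωC) = -j/(ω·C) = 0 - j29.19 Ω
  Z2: Z = R = 188 Ω
  Z3: Z = jωL = j·3984·0.0117 = 0 + j46.61 Ω
Step 3 — With the output port shorted to ground, the output series arm Z2 runs from the junction to ground; the shunt arm Z3 also runs from the junction to ground. They appear in parallel: Z3 || Z2 = 10.89 + j43.91 Ω.
Step 4 — Series with input arm Z1: Z_in = Z1 + (Z3 || Z2) = 10.89 + j14.72 Ω = 18.31∠53.5° Ω.
Step 5 — Source phasor: V = 33.6∠150.3° V = -29.19 + j16.65 V.
Step 6 — Current: I = V / Z = -0.2168 + j1.823 A = 1.835∠96.8° A.
Step 7 — Complex power: S = V·I* = 36.67 + j49.58 VA.
Step 8 — Real power: P = Re(S) = 36.67 W.
Step 9 — Reactive power: Q = Im(S) = 49.58 VAR.
Step 10 — Apparent power: |S| = 61.67 VA.
Step 11 — Power factor: PF = P/|S| = 0.5946 (lagging).

(a) P = 36.67 W  (b) Q = 49.58 VAR  (c) S = 61.67 VA  (d) PF = 0.5946 (lagging)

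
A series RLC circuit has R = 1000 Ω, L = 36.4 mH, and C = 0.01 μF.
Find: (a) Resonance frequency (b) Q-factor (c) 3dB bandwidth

Step 1 — Resonance: ω₀ = 1/√(LC) = 1/√(0.0364·1e-08) = 5.241e+04 rad/s.
Step 2 — f₀ = ω₀/(2π) = 8342 Hz.
Step 3 — Series Q: Q = ω₀L/R = 5.241e+04·0.0364/1000 = 1.908.
Step 4 — Bandwidth: Δω = ω₀/Q = 2.747e+04 rad/s; BW = Δω/(2π) = 4372 Hz.

(a) f₀ = 8342 Hz  (b) Q = 1.908  (c) BW = 4372 Hz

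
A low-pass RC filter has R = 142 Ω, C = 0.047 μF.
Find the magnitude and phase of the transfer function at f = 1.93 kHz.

Step 1 — Angular frequency: ω = 2π·1930 = 1.213e+04 rad/s.
Step 2 — Transfer function: H(jω) = 1/(1 + jωRC).
Step 3 — Denominator: 1 + jωRC = 1 + j·1.213e+04·142·4.7e-08 = 1 + j0.08093.
Step 4 — H = 0.9935 - j0.08041.
Step 5 — Magnitude: |H| = 0.9967 (-0.0 dB); phase: φ = -4.6°.

|H| = 0.9967 (-0.0 dB), φ = -4.6°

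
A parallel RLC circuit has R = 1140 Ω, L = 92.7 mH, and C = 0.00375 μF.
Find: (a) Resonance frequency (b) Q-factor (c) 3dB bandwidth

Step 1 — Resonance: ω₀ = 1/√(LC) = 1/√(0.0927·3.75e-09) = 5.363e+04 rad/s.
Step 2 — f₀ = ω₀/(2π) = 8536 Hz.
Step 3 — Parallel Q: Q = R/(ω₀L) = 1140/(5.363e+04·0.0927) = 0.2293.
Step 4 — Bandwidth: Δω = ω₀/Q = 2.339e+05 rad/s; BW = Δω/(2π) = 3.723e+04 Hz.

(a) f₀ = 8536 Hz  (b) Q = 0.2293  (c) BW = 3.723e+04 Hz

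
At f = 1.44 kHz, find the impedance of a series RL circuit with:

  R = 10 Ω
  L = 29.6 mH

Step 1 — Angular frequency: ω = 2π·f = 2π·1440 = 9048 rad/s.
Step 2 — Component impedances:
  R: Z = R = 10 Ω
  L: Z = jωL = j·9048·0.0296 = 0 + j267.8 Ω
Step 3 — Series combination: Z_total = R + L = 10 + j267.8 Ω = 268∠87.9° Ω.

Z = 10 + j267.8 Ω = 268∠87.9° Ω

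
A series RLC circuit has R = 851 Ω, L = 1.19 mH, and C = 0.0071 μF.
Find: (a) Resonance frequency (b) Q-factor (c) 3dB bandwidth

Step 1 — Resonance: ω₀ = 1/√(LC) = 1/√(0.00119·7.1e-09) = 3.44e+05 rad/s.
Step 2 — f₀ = ω₀/(2π) = 5.475e+04 Hz.
Step 3 — Series Q: Q = ω₀L/R = 3.44e+05·0.00119/851 = 0.4811.
Step 4 — Bandwidth: Δω = ω₀/Q = 7.151e+05 rad/s; BW = Δω/(2π) = 1.138e+05 Hz.

(a) f₀ = 5.475e+04 Hz  (b) Q = 0.4811  (c) BW = 1.138e+05 Hz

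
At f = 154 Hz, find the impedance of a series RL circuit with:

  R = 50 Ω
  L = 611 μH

Step 1 — Angular frequency: ω = 2π·f = 2π·154 = 967.6 rad/s.
Step 2 — Component impedances:
  R: Z = R = 50 Ω
  L: Z = jωL = j·967.6·0.000611 = 0 + j0.5912 Ω
Step 3 — Series combination: Z_total = R + L = 50 + j0.5912 Ω = 50∠0.7° Ω.

Z = 50 + j0.5912 Ω = 50∠0.7° Ω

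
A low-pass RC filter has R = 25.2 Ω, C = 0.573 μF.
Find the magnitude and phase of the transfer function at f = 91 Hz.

Step 1 — Angular frequency: ω = 2π·91 = 571.8 rad/s.
Step 2 — Transfer function: H(jω) = 1/(1 + jωRC).
Step 3 — Denominator: 1 + jωRC = 1 + j·571.8·25.2·5.73e-07 = 1 + j0.008256.
Step 4 — H = 0.9999 - j0.008256.
Step 5 — Magnitude: |H| = 1 (-0.0 dB); phase: φ = -0.5°.

|H| = 1 (-0.0 dB), φ = -0.5°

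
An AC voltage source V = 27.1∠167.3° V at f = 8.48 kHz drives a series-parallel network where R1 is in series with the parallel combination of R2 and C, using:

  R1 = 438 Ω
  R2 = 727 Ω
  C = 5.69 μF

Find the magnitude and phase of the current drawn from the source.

Step 1 — Angular frequency: ω = 2π·f = 2π·8480 = 5.328e+04 rad/s.
Step 2 — Component impedances:
  R1: Z = R = 438 Ω
  R2: Z = R = 727 Ω
  C: Z = 1/(jωC) = -j/(ω·C) = 0 - j3.298 Ω
Step 3 — Parallel branch: R2 || C = 1/(1/R2 + 1/C) = 0.01497 - j3.298 Ω.
Step 4 — Series with R1: Z_total = R1 + (R2 || C) = 438 - j3.298 Ω = 438∠-0.4° Ω.
Step 5 — Source phasor: V = 27.1∠167.3° V = -26.44 + j5.958 V.
Step 6 — Ohm's law: I = V / Z_total = (-26.44 + j5.958) / (438 - j3.298) = -0.06046 + j0.01315 A.
Step 7 — Convert to polar: |I| = 0.06187 A, ∠I = 167.7°.

I = 0.06187∠167.7° A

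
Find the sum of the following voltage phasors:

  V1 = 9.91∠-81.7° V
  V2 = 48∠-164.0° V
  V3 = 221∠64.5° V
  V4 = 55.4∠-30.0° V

Step 1 — Convert each phasor to rectangular form:
  V1 = 9.91·(cos(-81.7°) + j·sin(-81.7°)) = 1.431 - j9.806 V
  V2 = 48·(cos(-164.0°) + j·sin(-164.0°)) = -46.14 - j13.23 V
  V3 = 221·(cos(64.5°) + j·sin(64.5°)) = 95.14 + j199.5 V
  V4 = 55.4·(cos(-30.0°) + j·sin(-30.0°)) = 47.98 - j27.7 V
Step 2 — Sum components: V_total = 98.41 + j148.7 V.
Step 3 — Convert to polar: |V_total| = 178.3 V, ∠V_total = 56.5°.

V_total = 178.3∠56.5° V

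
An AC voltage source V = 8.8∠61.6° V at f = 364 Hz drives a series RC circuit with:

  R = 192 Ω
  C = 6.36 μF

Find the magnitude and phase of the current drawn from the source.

Step 1 — Angular frequency: ω = 2π·f = 2π·364 = 2287 rad/s.
Step 2 — Component impedances:
  R: Z = R = 192 Ω
  C: Z = 1/(jωC) = -j/(ω·C) = 0 - j68.75 Ω
Step 3 — Series combination: Z_total = R + C = 192 - j68.75 Ω = 203.9∠-19.7° Ω.
Step 4 — Source phasor: V = 8.8∠61.6° V = 4.185 + j7.741 V.
Step 5 — Ohm's law: I = V / Z_total = (4.185 + j7.741) / (192 - j68.75) = 0.006527 + j0.04265 A.
Step 6 — Convert to polar: |I| = 0.04315 A, ∠I = 81.3°.

I = 0.04315∠81.3° A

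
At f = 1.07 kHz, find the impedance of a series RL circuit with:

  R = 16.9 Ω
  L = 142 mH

Step 1 — Angular frequency: ω = 2π·f = 2π·1070 = 6723 rad/s.
Step 2 — Component impedances:
  R: Z = R = 16.9 Ω
  L: Z = jωL = j·6723·0.142 = 0 + j954.7 Ω
Step 3 — Series combination: Z_total = R + L = 16.9 + j954.7 Ω = 954.8∠89.0° Ω.

Z = 16.9 + j954.7 Ω = 954.8∠89.0° Ω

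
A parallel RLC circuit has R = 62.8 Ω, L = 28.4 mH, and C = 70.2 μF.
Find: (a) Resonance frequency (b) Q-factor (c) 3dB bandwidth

Step 1 — Resonance: ω₀ = 1/√(LC) = 1/√(0.0284·7.02e-05) = 708.2 rad/s.
Step 2 — f₀ = ω₀/(2π) = 112.7 Hz.
Step 3 — Parallel Q: Q = R/(ω₀L) = 62.8/(708.2·0.0284) = 3.122.
Step 4 — Bandwidth: Δω = ω₀/Q = 226.8 rad/s; BW = Δω/(2π) = 36.1 Hz.

(a) f₀ = 112.7 Hz  (b) Q = 3.122  (c) BW = 36.1 Hz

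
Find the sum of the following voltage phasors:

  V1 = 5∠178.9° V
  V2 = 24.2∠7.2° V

Step 1 — Convert each phasor to rectangular form:
  V1 = 5·(cos(178.9°) + j·sin(178.9°)) = -4.999 + j0.09599 V
  V2 = 24.2·(cos(7.2°) + j·sin(7.2°)) = 24.01 + j3.033 V
Step 2 — Sum components: V_total = 19.01 + j3.129 V.
Step 3 — Convert to polar: |V_total| = 19.27 V, ∠V_total = 9.3°.

V_total = 19.27∠9.3° V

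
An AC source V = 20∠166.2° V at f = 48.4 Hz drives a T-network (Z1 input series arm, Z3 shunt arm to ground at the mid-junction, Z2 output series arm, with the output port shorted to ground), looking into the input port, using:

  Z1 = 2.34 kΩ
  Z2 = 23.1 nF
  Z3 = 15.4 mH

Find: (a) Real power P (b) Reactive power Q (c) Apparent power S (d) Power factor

Step 1 — Angular frequency: ω = 2π·f = 2π·48.4 = 304.1 rad/s.
Step 2 — Component impedances:
  Z1: Z = R = 2340 Ω
  Z2: Z = 1/(jωC) = -j/(ω·C) = 0 - j1.424e+05 Ω
  Z3: Z = jωL = j·304.1·0.0154 = 0 + j4.683 Ω
Step 3 — With the output port shorted to ground, the output series arm Z2 runs from the junction to ground; the shunt arm Z3 also runs from the junction to ground. They appear in parallel: Z3 || Z2 = 0 + j4.683 Ω.
Step 4 — Series with input arm Z1: Z_in = Z1 + (Z3 || Z2) = 2340 + j4.683 Ω = 2340∠0.1° Ω.
Step 5 — Source phasor: V = 20∠166.2° V = -19.42 + j4.771 V.
Step 6 — Current: I = V / Z = -0.008296 + j0.002055 A = 0.008547∠166.1° A.
Step 7 — Complex power: S = V·I* = 0.1709 + j0.0003421 VA.
Step 8 — Real power: P = Re(S) = 0.1709 W.
Step 9 — Reactive power: Q = Im(S) = 0.0003421 VAR.
Step 10 — Apparent power: |S| = 0.1709 VA.
Step 11 — Power factor: PF = P/|S| = 1 (lagging).

(a) P = 0.1709 W  (b) Q = 0.0003421 VAR  (c) S = 0.1709 VA  (d) PF = 1 (lagging)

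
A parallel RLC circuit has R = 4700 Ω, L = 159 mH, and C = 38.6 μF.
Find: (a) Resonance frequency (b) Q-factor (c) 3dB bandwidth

Step 1 — Resonance: ω₀ = 1/√(LC) = 1/√(0.159·3.86e-05) = 403.7 rad/s.
Step 2 — f₀ = ω₀/(2π) = 64.24 Hz.
Step 3 — Parallel Q: Q = R/(ω₀L) = 4700/(403.7·0.159) = 73.23.
Step 4 — Bandwidth: Δω = ω₀/Q = 5.512 rad/s; BW = Δω/(2π) = 0.8773 Hz.

(a) f₀ = 64.24 Hz  (b) Q = 73.23  (c) BW = 0.8773 Hz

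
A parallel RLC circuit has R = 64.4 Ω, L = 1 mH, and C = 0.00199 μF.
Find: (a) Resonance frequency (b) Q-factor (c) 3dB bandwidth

Step 1 — Resonance: ω₀ = 1/√(LC) = 1/√(0.001·1.99e-09) = 7.089e+05 rad/s.
Step 2 — f₀ = ω₀/(2π) = 1.128e+05 Hz.
Step 3 — Parallel Q: Q = R/(ω₀L) = 64.4/(7.089e+05·0.001) = 0.09085.
Step 4 — Bandwidth: Δω = ω₀/Q = 7.803e+06 rad/s; BW = Δω/(2π) = 1.242e+06 Hz.

(a) f₀ = 1.128e+05 Hz  (b) Q = 0.09085  (c) BW = 1.242e+06 Hz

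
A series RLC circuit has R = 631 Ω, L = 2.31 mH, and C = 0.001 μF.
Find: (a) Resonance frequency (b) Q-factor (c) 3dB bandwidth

Step 1 — Resonance condition Im(Z)=0 gives ω₀ = 1/√(LC).
Step 2 — ω₀ = 1/√(0.00231·1e-09) = 6.58e+05 rad/s.
Step 3 — f₀ = ω₀/(2π) = 1.047e+05 Hz.
Step 4 — Series Q: Q = ω₀L/R = 6.58e+05·0.00231/631 = 2.409.
Step 5 — 3dB bandwidth: Δω = ω₀/Q = 2.732e+05 rad/s; BW = Δω/(2π) = 4.347e+04 Hz.

(a) f₀ = 1.047e+05 Hz  (b) Q = 2.409  (c) BW = 4.347e+04 Hz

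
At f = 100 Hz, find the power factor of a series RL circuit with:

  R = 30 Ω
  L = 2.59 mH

Step 1 — Angular frequency: ω = 2π·f = 2π·100 = 628.3 rad/s.
Step 2 — Component impedances:
  R: Z = R = 30 Ω
  L: Z = jωL = j·628.3·0.00259 = 0 + j1.627 Ω
Step 3 — Series combination: Z_total = R + L = 30 + j1.627 Ω = 30.04∠3.1° Ω.
Step 4 — Power factor: PF = cos(φ) = Re(Z)/|Z| = 30/30.044 = 0.9985.
Step 5 — Type: Im(Z) = 1.627 ⇒ lagging (phase φ = 3.1°).

PF = 0.9985 (lagging, φ = 3.1°)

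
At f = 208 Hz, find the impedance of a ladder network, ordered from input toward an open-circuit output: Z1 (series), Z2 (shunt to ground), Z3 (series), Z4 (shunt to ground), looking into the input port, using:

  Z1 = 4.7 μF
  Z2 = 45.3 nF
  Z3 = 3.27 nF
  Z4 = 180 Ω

Step 1 — Angular frequency: ω = 2π·f = 2π·208 = 1307 rad/s.
Step 2 — Component impedances:
  Z1: Z = 1/(jωC) = -j/(ω·C) = 0 - j162.8 Ω
  Z2: Z = 1/(jωC) = -j/(ω·C) = 0 - j1.689e+04 Ω
  Z3: Z = 1/(jωC) = -j/(ω·C) = 0 - j2.34e+05 Ω
  Z4: Z = R = 180 Ω
Step 3 — Ladder network (open output): work backward from the far end, alternating series and parallel combinations. Z_in = 0.8159 - j1.592e+04 Ω = 1.592e+04∠-90.0° Ω.

Z = 0.8159 - j1.592e+04 Ω = 1.592e+04∠-90.0° Ω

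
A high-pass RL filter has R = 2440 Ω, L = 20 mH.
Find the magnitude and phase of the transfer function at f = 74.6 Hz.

Step 1 — Angular frequency: ω = 2π·74.6 = 468.7 rad/s.
Step 2 — Transfer function: H(jω) = jωL/(R + jωL).
Step 3 — Numerator jωL = j·9.375; denominator R + jωL = 2440 + j9.375.
Step 4 — H = 1.476e-05 + j0.003842.
Step 5 — Magnitude: |H| = 0.003842 (-48.3 dB); phase: φ = 89.8°.

|H| = 0.003842 (-48.3 dB), φ = 89.8°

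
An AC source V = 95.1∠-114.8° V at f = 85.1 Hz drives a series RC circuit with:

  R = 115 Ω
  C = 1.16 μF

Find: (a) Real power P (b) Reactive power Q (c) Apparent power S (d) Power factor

Step 1 — Angular frequency: ω = 2π·f = 2π·85.1 = 534.7 rad/s.
Step 2 — Component impedances:
  R: Z = R = 115 Ω
  C: Z = 1/(jωC) = -j/(ω·C) = 0 - j1612 Ω
Step 3 — Series combination: Z_total = R + C = 115 - j1612 Ω = 1616∠-85.9° Ω.
Step 4 — Source phasor: V = 95.1∠-114.8° V = -39.89 - j86.33 V.
Step 5 — Current: I = V / Z = 0.05152 - j0.02842 A = 0.05884∠-28.9° A.
Step 6 — Complex power: S = V·I* = 0.3981 - j5.581 VA.
Step 7 — Real power: P = Re(S) = 0.3981 W.
Step 8 — Reactive power: Q = Im(S) = -5.581 VAR.
Step 9 — Apparent power: |S| = 5.595 VA.
Step 10 — Power factor: PF = P/|S| = 0.07115 (leading).

(a) P = 0.3981 W  (b) Q = -5.581 VAR  (c) S = 5.595 VA  (d) PF = 0.07115 (leading)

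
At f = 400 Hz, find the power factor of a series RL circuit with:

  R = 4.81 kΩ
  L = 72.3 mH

Step 1 — Angular frequency: ω = 2π·f = 2π·400 = 2513 rad/s.
Step 2 — Component impedances:
  R: Z = R = 4810 Ω
  L: Z = jωL = j·2513·0.0723 = 0 + j181.7 Ω
Step 3 — Series combination: Z_total = R + L = 4810 + j181.7 Ω = 4813∠2.2° Ω.
Step 4 — Power factor: PF = cos(φ) = Re(Z)/|Z| = 4810/4813.4 = 0.9993.
Step 5 — Type: Im(Z) = 181.7 ⇒ lagging (phase φ = 2.2°).

PF = 0.9993 (lagging, φ = 2.2°)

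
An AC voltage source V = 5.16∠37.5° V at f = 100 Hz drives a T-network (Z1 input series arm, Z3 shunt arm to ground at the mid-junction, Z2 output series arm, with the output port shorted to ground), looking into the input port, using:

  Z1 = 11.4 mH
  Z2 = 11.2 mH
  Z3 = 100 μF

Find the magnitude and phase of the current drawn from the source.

Step 1 — Angular frequency: ω = 2π·f = 2π·100 = 628.3 rad/s.
Step 2 — Component impedances:
  Z1: Z = jωL = j·628.3·0.0114 = 0 + j7.163 Ω
  Z2: Z = jωL = j·628.3·0.0112 = 0 + j7.037 Ω
  Z3: Z = 1/(jωC) = -j/(ω·C) = 0 - j15.92 Ω
Step 3 — With the output port shorted to ground, the output series arm Z2 runs from the junction to ground; the shunt arm Z3 also runs from the junction to ground. They appear in parallel: Z3 || Z2 = 0 + j12.61 Ω.
Step 4 — Series with input arm Z1: Z_in = Z1 + (Z3 || Z2) = 0 + j19.78 Ω = 19.78∠90.0° Ω.
Step 5 — Source phasor: V = 5.16∠37.5° V = 4.094 + j3.141 V.
Step 6 — Ohm's law: I = V / Z_total = (4.094 + j3.141) / (0 + j19.78) = 0.1588 - j0.207 A.
Step 7 — Convert to polar: |I| = 0.2609 A, ∠I = -52.5°.

I = 0.2609∠-52.5° A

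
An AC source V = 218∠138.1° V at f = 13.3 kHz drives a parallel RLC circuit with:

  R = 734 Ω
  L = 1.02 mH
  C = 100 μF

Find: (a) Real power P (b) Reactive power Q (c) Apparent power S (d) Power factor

Step 1 — Angular frequency: ω = 2π·f = 2π·1.33e+04 = 8.357e+04 rad/s.
Step 2 — Component impedances:
  R: Z = R = 734 Ω
  L: Z = jωL = j·8.357e+04·0.00102 = 0 + j85.24 Ω
  C: Z = 1/(jωC) = -j/(ω·C) = 0 - j0.1197 Ω
Step 3 — Parallel combination: 1/Z_total = 1/R + 1/L + 1/C; Z_total = 1.956e-05 - j0.1198 Ω = 0.1198∠-90.0° Ω.
Step 4 — Source phasor: V = 218∠138.1° V = -162.3 + j145.6 V.
Step 5 — Current: I = V / Z = -1215 - j1354 A = 1819∠-131.9° A.
Step 6 — Complex power: S = V·I* = 64.75 - j3.966e+05 VA.
Step 7 — Real power: P = Re(S) = 64.75 W.
Step 8 — Reactive power: Q = Im(S) = -3.966e+05 VAR.
Step 9 — Apparent power: |S| = 3.966e+05 VA.
Step 10 — Power factor: PF = P/|S| = 0.0001633 (leading).

(a) P = 64.75 W  (b) Q = -3.966e+05 VAR  (c) S = 3.966e+05 VA  (d) PF = 0.0001633 (leading)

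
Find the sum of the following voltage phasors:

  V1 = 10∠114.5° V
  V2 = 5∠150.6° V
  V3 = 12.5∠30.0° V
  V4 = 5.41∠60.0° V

Step 1 — Convert each phasor to rectangular form:
  V1 = 10·(cos(114.5°) + j·sin(114.5°)) = -4.147 + j9.1 V
  V2 = 5·(cos(150.6°) + j·sin(150.6°)) = -4.356 + j2.455 V
  V3 = 12.5·(cos(30.0°) + j·sin(30.0°)) = 10.83 + j6.25 V
  V4 = 5.41·(cos(60.0°) + j·sin(60.0°)) = 2.705 + j4.685 V
Step 2 — Sum components: V_total = 5.027 + j22.49 V.
Step 3 — Convert to polar: |V_total| = 23.04 V, ∠V_total = 77.4°.

V_total = 23.04∠77.4° V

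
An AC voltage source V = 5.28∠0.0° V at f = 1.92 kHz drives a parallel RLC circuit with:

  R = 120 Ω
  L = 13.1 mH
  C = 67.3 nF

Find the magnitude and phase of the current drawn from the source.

Step 1 — Angular frequency: ω = 2π·f = 2π·1920 = 1.206e+04 rad/s.
Step 2 — Component impedances:
  R: Z = R = 120 Ω
  L: Z = jωL = j·1.206e+04·0.0131 = 0 + j158 Ω
  C: Z = 1/(jωC) = -j/(ω·C) = 0 - j1232 Ω
Step 3 — Parallel combination: 1/Z_total = 1/R + 1/L + 1/C; Z_total = 83.44 + j55.23 Ω = 100.1∠33.5° Ω.
Step 4 — Source phasor: V = 5.28∠0.0° V = 5.28 V.
Step 5 — Ohm's law: I = V / Z_total = (5.28) / (83.44 + j55.23) = 0.044 - j0.02912 A.
Step 6 — Convert to polar: |I| = 0.05277 A, ∠I = -33.5°.

I = 0.05277∠-33.5° A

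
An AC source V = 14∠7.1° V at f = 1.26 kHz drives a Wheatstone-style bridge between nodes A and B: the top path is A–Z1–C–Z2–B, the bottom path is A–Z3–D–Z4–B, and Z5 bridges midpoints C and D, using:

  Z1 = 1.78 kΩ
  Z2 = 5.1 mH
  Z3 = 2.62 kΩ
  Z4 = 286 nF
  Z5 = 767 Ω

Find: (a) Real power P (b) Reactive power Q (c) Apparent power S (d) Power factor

Step 1 — Angular frequency: ω = 2π·f = 2π·1260 = 7917 rad/s.
Step 2 — Component impedances:
  Z1: Z = R = 1780 Ω
  Z2: Z = jωL = j·7917·0.0051 = 0 + j40.38 Ω
  Z3: Z = R = 2620 Ω
  Z4: Z = 1/(jωC) = -j/(ω·C) = 0 - j441.7 Ω
  Z5: Z = R = 767 Ω
Step 3 — Bridge requires nodal analysis (the Z5 bridge couples midpoints C and D, so the two paths cannot be reduced to a simple series/parallel combination). Setting node B to ground and injecting 1 A at node A, the 3-node admittance system at A, C, D solves to V_A = Z_AB = 1106 - j29.9 Ω = 1106∠-1.5° Ω.
Step 4 — Source phasor: V = 14∠7.1° V = 13.89 + j1.73 V.
Step 5 — Current: I = V / Z = 0.01251 + j0.001904 A = 0.01266∠8.6° A.
Step 6 — Complex power: S = V·I* = 0.1772 - j0.004791 VA.
Step 7 — Real power: P = Re(S) = 0.1772 W.
Step 8 — Reactive power: Q = Im(S) = -0.004791 VAR.
Step 9 — Apparent power: |S| = 0.1772 VA.
Step 10 — Power factor: PF = P/|S| = 0.9996 (leading).

(a) P = 0.1772 W  (b) Q = -0.004791 VAR  (c) S = 0.1772 VA  (d) PF = 0.9996 (leading)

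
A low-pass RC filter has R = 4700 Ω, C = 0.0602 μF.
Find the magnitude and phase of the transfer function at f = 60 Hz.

Step 1 — Angular frequency: ω = 2π·60 = 377 rad/s.
Step 2 — Transfer function: H(jω) = 1/(1 + jωRC).
Step 3 — Denominator: 1 + jωRC = 1 + j·377·4700·6.02e-08 = 1 + j0.1067.
Step 4 — H = 0.9888 - j0.1055.
Step 5 — Magnitude: |H| = 0.9944 (-0.0 dB); phase: φ = -6.1°.

|H| = 0.9944 (-0.0 dB), φ = -6.1°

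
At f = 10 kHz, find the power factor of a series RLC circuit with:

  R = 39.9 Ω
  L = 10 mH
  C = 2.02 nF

Step 1 — Angular frequency: ω = 2π·f = 2π·1e+04 = 6.283e+04 rad/s.
Step 2 — Component impedances:
  R: Z = R = 39.9 Ω
  L: Z = jωL = j·6.283e+04·0.01 = 0 + j628.3 Ω
  C: Z = 1/(jωC) = -j/(ω·C) = 0 - j7879 Ω
Step 3 — Series combination: Z_total = R + L + C = 39.9 - j7251 Ω = 7251∠-89.7° Ω.
Step 4 — Power factor: PF = cos(φ) = Re(Z)/|Z| = 39.9/7251 = 0.005503.
Step 5 — Type: Im(Z) = -7251 ⇒ leading (phase φ = -89.7°).

PF = 0.005503 (leading, φ = -89.7°)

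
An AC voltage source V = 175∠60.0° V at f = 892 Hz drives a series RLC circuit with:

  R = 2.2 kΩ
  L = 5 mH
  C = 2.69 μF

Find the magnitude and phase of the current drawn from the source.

Step 1 — Angular frequency: ω = 2π·f = 2π·892 = 5605 rad/s.
Step 2 — Component impedances:
  R: Z = R = 2200 Ω
  L: Z = jωL = j·5605·0.005 = 0 + j28.02 Ω
  C: Z = 1/(jωC) = -j/(ω·C) = 0 - j66.33 Ω
Step 3 — Series combination: Z_total = R + L + C = 2200 - j38.31 Ω = 2200∠-1.0° Ω.
Step 4 — Source phasor: V = 175∠60.0° V = 87.5 + j151.6 V.
Step 5 — Ohm's law: I = V / Z_total = (87.5 + j151.6) / (2200 - j38.31) = 0.03856 + j0.06956 A.
Step 6 — Convert to polar: |I| = 0.07953 A, ∠I = 61.0°.

I = 0.07953∠61.0° A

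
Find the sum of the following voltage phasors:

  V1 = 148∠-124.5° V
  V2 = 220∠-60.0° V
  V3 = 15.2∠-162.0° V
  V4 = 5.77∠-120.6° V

Step 1 — Convert each phasor to rectangular form:
  V1 = 148·(cos(-124.5°) + j·sin(-124.5°)) = -83.83 - j122 V
  V2 = 220·(cos(-60.0°) + j·sin(-60.0°)) = 110 - j190.5 V
  V3 = 15.2·(cos(-162.0°) + j·sin(-162.0°)) = -14.46 - j4.697 V
  V4 = 5.77·(cos(-120.6°) + j·sin(-120.6°)) = -2.937 - j4.966 V
Step 2 — Sum components: V_total = 8.779 - j322.2 V.
Step 3 — Convert to polar: |V_total| = 322.3 V, ∠V_total = -88.4°.

V_total = 322.3∠-88.4° V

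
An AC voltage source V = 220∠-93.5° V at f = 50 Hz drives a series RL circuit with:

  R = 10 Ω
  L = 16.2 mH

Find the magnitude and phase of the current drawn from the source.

Step 1 — Angular frequency: ω = 2π·f = 2π·50 = 314.2 rad/s.
Step 2 — Component impedances:
  R: Z = R = 10 Ω
  L: Z = jωL = j·314.2·0.0162 = 0 + j5.089 Ω
Step 3 — Series combination: Z_total = R + L = 10 + j5.089 Ω = 11.22∠27.0° Ω.
Step 4 — Source phasor: V = 220∠-93.5° V = -13.43 - j219.6 V.
Step 5 — Ohm's law: I = V / Z_total = (-13.43 - j219.6) / (10 + j5.089) = -9.943 - j16.9 A.
Step 6 — Convert to polar: |I| = 19.61 A, ∠I = -120.5°.

I = 19.61∠-120.5° A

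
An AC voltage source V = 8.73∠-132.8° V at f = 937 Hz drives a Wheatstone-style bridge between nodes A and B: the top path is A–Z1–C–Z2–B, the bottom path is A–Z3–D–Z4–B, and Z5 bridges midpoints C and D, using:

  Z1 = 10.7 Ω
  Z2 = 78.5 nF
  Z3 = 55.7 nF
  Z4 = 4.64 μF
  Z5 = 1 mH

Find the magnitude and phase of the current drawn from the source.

Step 1 — Angular frequency: ω = 2π·f = 2π·937 = 5887 rad/s.
Step 2 — Component impedances:
  Z1: Z = R = 10.7 Ω
  Z2: Z = 1/(jωC) = -j/(ω·C) = 0 - j2164 Ω
  Z3: Z = 1/(jωC) = -j/(ω·C) = 0 - j3049 Ω
  Z4: Z = 1/(jωC) = -j/(ω·C) = 0 - j36.61 Ω
  Z5: Z = jωL = j·5887·0.001 = 0 + j5.887 Ω
Step 3 — Bridge requires nodal analysis (the Z5 bridge couples midpoints C and D, so the two paths cannot be reduced to a simple series/parallel combination). Setting node B to ground and injecting 1 A at node A, the 3-node admittance system at A, C, D solves to V_A = Z_AB = 10.74 - j30.32 Ω = 32.16∠-70.5° Ω.
Step 4 — Source phasor: V = 8.73∠-132.8° V = -5.932 - j6.405 V.
Step 5 — Ohm's law: I = V / Z_total = (-5.932 - j6.405) / (10.74 - j30.32) = 0.1261 - j0.2403 A.
Step 6 — Convert to polar: |I| = 0.2714 A, ∠I = -62.3°.

I = 0.2714∠-62.3° A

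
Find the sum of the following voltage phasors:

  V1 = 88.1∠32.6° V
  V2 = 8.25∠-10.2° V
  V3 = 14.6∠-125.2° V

Step 1 — Convert each phasor to rectangular form:
  V1 = 88.1·(cos(32.6°) + j·sin(32.6°)) = 74.22 + j47.47 V
  V2 = 8.25·(cos(-10.2°) + j·sin(-10.2°)) = 8.12 - j1.461 V
  V3 = 14.6·(cos(-125.2°) + j·sin(-125.2°)) = -8.416 - j11.93 V
Step 2 — Sum components: V_total = 73.92 + j34.07 V.
Step 3 — Convert to polar: |V_total| = 81.4 V, ∠V_total = 24.7°.

V_total = 81.4∠24.7° V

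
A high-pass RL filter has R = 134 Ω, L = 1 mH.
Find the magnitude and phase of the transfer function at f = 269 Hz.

Step 1 — Angular frequency: ω = 2π·269 = 1690 rad/s.
Step 2 — Transfer function: H(jω) = jωL/(R + jωL).
Step 3 — Numerator jωL = j·1.69; denominator R + jωL = 134 + j1.69.
Step 4 — H = 0.0001591 + j0.01261.
Step 5 — Magnitude: |H| = 0.01261 (-38.0 dB); phase: φ = 89.3°.

|H| = 0.01261 (-38.0 dB), φ = 89.3°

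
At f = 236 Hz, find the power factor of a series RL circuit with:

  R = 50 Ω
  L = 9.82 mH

Step 1 — Angular frequency: ω = 2π·f = 2π·236 = 1483 rad/s.
Step 2 — Component impedances:
  R: Z = R = 50 Ω
  L: Z = jωL = j·1483·0.00982 = 0 + j14.56 Ω
Step 3 — Series combination: Z_total = R + L = 50 + j14.56 Ω = 52.08∠16.2° Ω.
Step 4 — Power factor: PF = cos(φ) = Re(Z)/|Z| = 50/52.08 = 0.9601.
Step 5 — Type: Im(Z) = 14.56 ⇒ lagging (phase φ = 16.2°).

PF = 0.9601 (lagging, φ = 16.2°)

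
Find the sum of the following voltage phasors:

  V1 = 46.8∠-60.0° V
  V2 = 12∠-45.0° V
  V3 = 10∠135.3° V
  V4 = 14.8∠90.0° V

Step 1 — Convert each phasor to rectangular form:
  V1 = 46.8·(cos(-60.0°) + j·sin(-60.0°)) = 23.4 - j40.53 V
  V2 = 12·(cos(-45.0°) + j·sin(-45.0°)) = 8.485 - j8.485 V
  V3 = 10·(cos(135.3°) + j·sin(135.3°)) = -7.108 + j7.034 V
  V4 = 14.8·(cos(90.0°) + j·sin(90.0°)) = 0 + j14.8 V
Step 2 — Sum components: V_total = 24.78 - j27.18 V.
Step 3 — Convert to polar: |V_total| = 36.78 V, ∠V_total = -47.6°.

V_total = 36.78∠-47.6° V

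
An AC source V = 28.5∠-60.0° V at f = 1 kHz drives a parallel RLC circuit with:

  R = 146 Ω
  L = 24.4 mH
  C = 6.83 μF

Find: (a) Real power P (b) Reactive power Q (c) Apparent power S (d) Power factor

Step 1 — Angular frequency: ω = 2π·f = 2π·1000 = 6283 rad/s.
Step 2 — Component impedances:
  R: Z = R = 146 Ω
  L: Z = jωL = j·6283·0.0244 = 0 + j153.3 Ω
  C: Z = 1/(jωC) = -j/(ω·C) = 0 - j23.3 Ω
Step 3 — Parallel combination: 1/Z_total = 1/R + 1/L + 1/C; Z_total = 4.995 - j26.54 Ω = 27∠-79.3° Ω.
Step 4 — Source phasor: V = 28.5∠-60.0° V = 14.25 - j24.68 V.
Step 5 — Current: I = V / Z = 0.9958 + j0.3495 A = 1.055∠19.3° A.
Step 6 — Complex power: S = V·I* = 5.563 - j29.56 VA.
Step 7 — Real power: P = Re(S) = 5.563 W.
Step 8 — Reactive power: Q = Im(S) = -29.56 VAR.
Step 9 — Apparent power: |S| = 30.08 VA.
Step 10 — Power factor: PF = P/|S| = 0.185 (leading).

(a) P = 5.563 W  (b) Q = -29.56 VAR  (c) S = 30.08 VA  (d) PF = 0.185 (leading)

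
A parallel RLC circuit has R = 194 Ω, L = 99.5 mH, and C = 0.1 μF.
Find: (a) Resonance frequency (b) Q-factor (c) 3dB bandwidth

Step 1 — Resonance: ω₀ = 1/√(LC) = 1/√(0.0995·1e-07) = 1.003e+04 rad/s.
Step 2 — f₀ = ω₀/(2π) = 1596 Hz.
Step 3 — Parallel Q: Q = R/(ω₀L) = 194/(1.003e+04·0.0995) = 0.1945.
Step 4 — Bandwidth: Δω = ω₀/Q = 5.155e+04 rad/s; BW = Δω/(2π) = 8204 Hz.

(a) f₀ = 1596 Hz  (b) Q = 0.1945  (c) BW = 8204 Hz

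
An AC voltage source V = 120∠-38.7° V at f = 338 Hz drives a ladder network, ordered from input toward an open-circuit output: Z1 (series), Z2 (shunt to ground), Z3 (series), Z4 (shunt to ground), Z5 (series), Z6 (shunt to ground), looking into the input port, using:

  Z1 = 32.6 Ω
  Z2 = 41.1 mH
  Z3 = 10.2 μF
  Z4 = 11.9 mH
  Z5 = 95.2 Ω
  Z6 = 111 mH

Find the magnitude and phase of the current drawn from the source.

Step 1 — Angular frequency: ω = 2π·f = 2π·338 = 2124 rad/s.
Step 2 — Component impedances:
  Z1: Z = R = 32.6 Ω
  Z2: Z = jωL = j·2124·0.0411 = 0 + j87.28 Ω
  Z3: Z = 1/(jωC) = -j/(ω·C) = 0 - j46.16 Ω
  Z4: Z = jωL = j·2124·0.0119 = 0 + j25.27 Ω
  Z5: Z = R = 95.2 Ω
  Z6: Z = jωL = j·2124·0.111 = 0 + j235.7 Ω
Step 3 — Ladder network (open output): work backward from the far end, alternating series and parallel combinations. Z_in = 34.05 - j31.31 Ω = 46.26∠-42.6° Ω.
Step 4 — Source phasor: V = 120∠-38.7° V = 93.65 - j75.03 V.
Step 5 — Ohm's law: I = V / Z_total = (93.65 - j75.03) / (34.05 - j31.31) = 2.588 + j0.1761 A.
Step 6 — Convert to polar: |I| = 2.594 A, ∠I = 3.9°.

I = 2.594∠3.9° A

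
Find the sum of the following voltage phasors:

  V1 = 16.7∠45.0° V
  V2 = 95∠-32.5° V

Step 1 — Convert each phasor to rectangular form:
  V1 = 16.7·(cos(45.0°) + j·sin(45.0°)) = 11.81 + j11.81 V
  V2 = 95·(cos(-32.5°) + j·sin(-32.5°)) = 80.12 - j51.04 V
Step 2 — Sum components: V_total = 91.93 - j39.23 V.
Step 3 — Convert to polar: |V_total| = 99.95 V, ∠V_total = -23.1°.

V_total = 99.95∠-23.1° V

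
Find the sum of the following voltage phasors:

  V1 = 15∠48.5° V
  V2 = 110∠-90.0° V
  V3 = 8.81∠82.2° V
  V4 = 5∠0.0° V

Step 1 — Convert each phasor to rectangular form:
  V1 = 15·(cos(48.5°) + j·sin(48.5°)) = 9.939 + j11.23 V
  V2 = 110·(cos(-90.0°) + j·sin(-90.0°)) = 0 - j110 V
  V3 = 8.81·(cos(82.2°) + j·sin(82.2°)) = 1.196 + j8.728 V
  V4 = 5·(cos(0.0°) + j·sin(0.0°)) = 5 V
Step 2 — Sum components: V_total = 16.13 - j90.04 V.
Step 3 — Convert to polar: |V_total| = 91.47 V, ∠V_total = -79.8°.

V_total = 91.47∠-79.8° V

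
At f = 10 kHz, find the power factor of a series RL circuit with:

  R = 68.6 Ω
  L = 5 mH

Step 1 — Angular frequency: ω = 2π·f = 2π·1e+04 = 6.283e+04 rad/s.
Step 2 — Component impedances:
  R: Z = R = 68.6 Ω
  L: Z = jωL = j·6.283e+04·0.005 = 0 + j314.2 Ω
Step 3 — Series combination: Z_total = R + L = 68.6 + j314.2 Ω = 321.6∠77.7° Ω.
Step 4 — Power factor: PF = cos(φ) = Re(Z)/|Z| = 68.6/321.6 = 0.2133.
Step 5 — Type: Im(Z) = 314.2 ⇒ lagging (phase φ = 77.7°).

PF = 0.2133 (lagging, φ = 77.7°)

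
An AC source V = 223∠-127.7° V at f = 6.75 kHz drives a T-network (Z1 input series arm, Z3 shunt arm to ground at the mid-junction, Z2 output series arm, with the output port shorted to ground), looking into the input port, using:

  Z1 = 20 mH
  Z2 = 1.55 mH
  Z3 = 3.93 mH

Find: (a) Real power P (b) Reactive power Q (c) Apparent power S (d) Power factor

Step 1 — Angular frequency: ω = 2π·f = 2π·6750 = 4.241e+04 rad/s.
Step 2 — Component impedances:
  Z1: Z = jωL = j·4.241e+04·0.02 = 0 + j848.2 Ω
  Z2: Z = jωL = j·4.241e+04·0.00155 = 0 + j65.74 Ω
  Z3: Z = jωL = j·4.241e+04·0.00393 = 0 + j166.7 Ω
Step 3 — With the output port shorted to ground, the output series arm Z2 runs from the junction to ground; the shunt arm Z3 also runs from the junction to ground. They appear in parallel: Z3 || Z2 = 0 + j47.14 Ω.
Step 4 — Series with input arm Z1: Z_in = Z1 + (Z3 || Z2) = 0 + j895.4 Ω = 895.4∠90.0° Ω.
Step 5 — Source phasor: V = 223∠-127.7° V = -136.4 - j176.4 V.
Step 6 — Current: I = V / Z = -0.1971 + j0.1523 A = 0.2491∠142.3° A.
Step 7 — Complex power: S = V·I* = 0 + j55.54 VA.
Step 8 — Real power: P = Re(S) = 0 W.
Step 9 — Reactive power: Q = Im(S) = 55.54 VAR.
Step 10 — Apparent power: |S| = 55.54 VA.
Step 11 — Power factor: PF = P/|S| = 0 (lagging).

(a) P = 0 W  (b) Q = 55.54 VAR  (c) S = 55.54 VA  (d) PF = 0 (lagging)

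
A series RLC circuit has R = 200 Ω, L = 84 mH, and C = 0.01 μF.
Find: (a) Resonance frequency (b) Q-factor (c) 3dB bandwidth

Step 1 — Resonance: ω₀ = 1/√(LC) = 1/√(0.084·1e-08) = 3.45e+04 rad/s.
Step 2 — f₀ = ω₀/(2π) = 5491 Hz.
Step 3 — Series Q: Q = ω₀L/R = 3.45e+04·0.084/200 = 14.49.
Step 4 — Bandwidth: Δω = ω₀/Q = 2381 rad/s; BW = Δω/(2π) = 378.9 Hz.

(a) f₀ = 5491 Hz  (b) Q = 14.49  (c) BW = 378.9 Hz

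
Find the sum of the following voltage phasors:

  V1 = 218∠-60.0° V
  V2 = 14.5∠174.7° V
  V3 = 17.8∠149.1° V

Step 1 — Convert each phasor to rectangular form:
  V1 = 218·(cos(-60.0°) + j·sin(-60.0°)) = 109 - j188.8 V
  V2 = 14.5·(cos(174.7°) + j·sin(174.7°)) = -14.44 + j1.339 V
  V3 = 17.8·(cos(149.1°) + j·sin(149.1°)) = -15.27 + j9.141 V
Step 2 — Sum components: V_total = 79.29 - j178.3 V.
Step 3 — Convert to polar: |V_total| = 195.1 V, ∠V_total = -66.0°.

V_total = 195.1∠-66.0° V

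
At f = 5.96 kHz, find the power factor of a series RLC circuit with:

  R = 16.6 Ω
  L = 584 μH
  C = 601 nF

Step 1 — Angular frequency: ω = 2π·f = 2π·5960 = 3.745e+04 rad/s.
Step 2 — Component impedances:
  R: Z = R = 16.6 Ω
  L: Z = jωL = j·3.745e+04·0.000584 = 0 + j21.87 Ω
  C: Z = 1/(jωC) = -j/(ω·C) = 0 - j44.43 Ω
Step 3 — Series combination: Z_total = R + L + C = 16.6 - j22.56 Ω = 28.01∠-53.7° Ω.
Step 4 — Power factor: PF = cos(φ) = Re(Z)/|Z| = 16.6/28.01 = 0.5926.
Step 5 — Type: Im(Z) = -22.56 ⇒ leading (phase φ = -53.7°).

PF = 0.5926 (leading, φ = -53.7°)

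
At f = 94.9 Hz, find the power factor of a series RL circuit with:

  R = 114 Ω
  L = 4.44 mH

Step 1 — Angular frequency: ω = 2π·f = 2π·94.9 = 596.3 rad/s.
Step 2 — Component impedances:
  R: Z = R = 114 Ω
  L: Z = jωL = j·596.3·0.00444 = 0 + j2.647 Ω
Step 3 — Series combination: Z_total = R + L = 114 + j2.647 Ω = 114∠1.3° Ω.
Step 4 — Power factor: PF = cos(φ) = Re(Z)/|Z| = 114/114.03 = 0.9997.
Step 5 — Type: Im(Z) = 2.647 ⇒ lagging (phase φ = 1.3°).

PF = 0.9997 (lagging, φ = 1.3°)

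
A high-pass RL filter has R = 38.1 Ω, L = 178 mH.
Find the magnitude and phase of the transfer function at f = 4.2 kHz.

Step 1 — Angular frequency: ω = 2π·4200 = 2.639e+04 rad/s.
Step 2 — Transfer function: H(jω) = jωL/(R + jωL).
Step 3 — Numerator jωL = j·4697; denominator R + jωL = 38.1 + j4697.
Step 4 — H = 0.9999 + j0.00811.
Step 5 — Magnitude: |H| = 1 (-0.0 dB); phase: φ = 0.5°.

|H| = 1 (-0.0 dB), φ = 0.5°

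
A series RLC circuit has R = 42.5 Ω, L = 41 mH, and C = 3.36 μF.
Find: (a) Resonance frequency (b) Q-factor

Step 1 — Resonance condition Im(Z)=0 gives ω₀ = 1/√(LC).
Step 2 — ω₀ = 1/√(0.041·3.36e-06) = 2694 rad/s.
Step 3 — f₀ = ω₀/(2π) = 428.8 Hz.
Step 4 — Series Q: Q = ω₀L/R = 2694·0.041/42.5 = 2.599.

(a) f₀ = 428.8 Hz  (b) Q = 2.599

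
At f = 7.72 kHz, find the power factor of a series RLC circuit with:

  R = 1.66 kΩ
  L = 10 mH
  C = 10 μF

Step 1 — Angular frequency: ω = 2π·f = 2π·7720 = 4.851e+04 rad/s.
Step 2 — Component impedances:
  R: Z = R = 1660 Ω
  L: Z = jωL = j·4.851e+04·0.01 = 0 + j485.1 Ω
  C: Z = 1/(jωC) = -j/(ω·C) = 0 - j2.062 Ω
Step 3 — Series combination: Z_total = R + L + C = 1660 + j483 Ω = 1729∠16.2° Ω.
Step 4 — Power factor: PF = cos(φ) = Re(Z)/|Z| = 1660/1728.8 = 0.9602.
Step 5 — Type: Im(Z) = 483 ⇒ lagging (phase φ = 16.2°).

PF = 0.9602 (lagging, φ = 16.2°)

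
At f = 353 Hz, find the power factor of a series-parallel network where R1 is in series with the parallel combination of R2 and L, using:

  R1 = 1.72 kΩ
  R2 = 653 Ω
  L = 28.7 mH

Step 1 — Angular frequency: ω = 2π·f = 2π·353 = 2218 rad/s.
Step 2 — Component impedances:
  R1: Z = R = 1720 Ω
  R2: Z = R = 653 Ω
  L: Z = jωL = j·2218·0.0287 = 0 + j63.66 Ω
Step 3 — Parallel branch: R2 || L = 1/(1/R2 + 1/L) = 6.147 + j63.06 Ω.
Step 4 — Series with R1: Z_total = R1 + (R2 || L) = 1726 + j63.06 Ω = 1727∠2.1° Ω.
Step 5 — Power factor: PF = cos(φ) = Re(Z)/|Z| = 1726.1/1727.3 = 0.9993.
Step 6 — Type: Im(Z) = 63.06 ⇒ lagging (phase φ = 2.1°).

PF = 0.9993 (lagging, φ = 2.1°)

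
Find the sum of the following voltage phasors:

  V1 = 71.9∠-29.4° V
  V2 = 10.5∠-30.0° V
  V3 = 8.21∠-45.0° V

Step 1 — Convert each phasor to rectangular form:
  V1 = 71.9·(cos(-29.4°) + j·sin(-29.4°)) = 62.64 - j35.3 V
  V2 = 10.5·(cos(-30.0°) + j·sin(-30.0°)) = 9.093 - j5.25 V
  V3 = 8.21·(cos(-45.0°) + j·sin(-45.0°)) = 5.805 - j5.805 V
Step 2 — Sum components: V_total = 77.54 - j46.35 V.
Step 3 — Convert to polar: |V_total| = 90.34 V, ∠V_total = -30.9°.

V_total = 90.34∠-30.9° V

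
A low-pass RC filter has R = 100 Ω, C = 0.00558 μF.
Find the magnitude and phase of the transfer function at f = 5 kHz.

Step 1 — Angular frequency: ω = 2π·5000 = 3.142e+04 rad/s.
Step 2 — Transfer function: H(jω) = 1/(1 + jωRC).
Step 3 — Denominator: 1 + jωRC = 1 + j·3.142e+04·100·5.58e-09 = 1 + j0.01753.
Step 4 — H = 0.9997 - j0.01752.
Step 5 — Magnitude: |H| = 0.9998 (-0.0 dB); phase: φ = -1.0°.

|H| = 0.9998 (-0.0 dB), φ = -1.0°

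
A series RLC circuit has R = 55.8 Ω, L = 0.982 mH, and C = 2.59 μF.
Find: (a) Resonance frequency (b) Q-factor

Step 1 — Resonance condition Im(Z)=0 gives ω₀ = 1/√(LC).
Step 2 — ω₀ = 1/√(0.000982·2.59e-06) = 1.983e+04 rad/s.
Step 3 — f₀ = ω₀/(2π) = 3156 Hz.
Step 4 — Series Q: Q = ω₀L/R = 1.983e+04·0.000982/55.8 = 0.349.

(a) f₀ = 3156 Hz  (b) Q = 0.349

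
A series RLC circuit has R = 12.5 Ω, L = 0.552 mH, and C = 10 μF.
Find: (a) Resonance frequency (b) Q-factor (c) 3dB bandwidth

Step 1 — Resonance: ω₀ = 1/√(LC) = 1/√(0.000552·1e-05) = 1.346e+04 rad/s.
Step 2 — f₀ = ω₀/(2π) = 2142 Hz.
Step 3 — Series Q: Q = ω₀L/R = 1.346e+04·0.000552/12.5 = 0.5944.
Step 4 — Bandwidth: Δω = ω₀/Q = 2.264e+04 rad/s; BW = Δω/(2π) = 3604 Hz.

(a) f₀ = 2142 Hz  (b) Q = 0.5944  (c) BW = 3604 Hz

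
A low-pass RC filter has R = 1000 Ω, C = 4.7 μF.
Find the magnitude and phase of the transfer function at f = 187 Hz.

Step 1 — Angular frequency: ω = 2π·187 = 1175 rad/s.
Step 2 — Transfer function: H(jω) = 1/(1 + jωRC).
Step 3 — Denominator: 1 + jωRC = 1 + j·1175·1000·4.7e-06 = 1 + j5.522.
Step 4 — H = 0.03175 - j0.1753.
Step 5 — Magnitude: |H| = 0.1782 (-15.0 dB); phase: φ = -79.7°.

|H| = 0.1782 (-15.0 dB), φ = -79.7°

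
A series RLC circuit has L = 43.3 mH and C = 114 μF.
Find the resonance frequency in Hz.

Step 1 — Resonance condition Im(Z)=0 gives ω₀ = 1/√(LC).
Step 2 — ω₀ = 1/√(0.0433·0.000114) = 450.1 rad/s.
Step 3 — f₀ = ω₀/(2π) = 71.63 Hz.

f₀ = 71.63 Hz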